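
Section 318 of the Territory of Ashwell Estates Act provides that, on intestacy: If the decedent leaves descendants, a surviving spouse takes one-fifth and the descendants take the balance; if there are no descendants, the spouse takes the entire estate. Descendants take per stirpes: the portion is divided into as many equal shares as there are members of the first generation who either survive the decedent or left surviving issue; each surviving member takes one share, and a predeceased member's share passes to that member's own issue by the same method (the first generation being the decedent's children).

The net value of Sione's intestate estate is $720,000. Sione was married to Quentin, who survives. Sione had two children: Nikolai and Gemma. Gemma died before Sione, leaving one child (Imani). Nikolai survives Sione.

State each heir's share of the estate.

Quentin takes one-fifth of $720,000 = $144,000. The remaining $576,000 passes to the descendants.
The descendants' portion ($576,000) is divided into 2 shares of $288,000: Nikolai takes $288,000; Gemma's $288,000 share passes to Gemma's issue.
Gemma's share ($288,000) passes entirely to Imani.

Quentin: $144,000; Nikolai: $288,000; Imani: $288,000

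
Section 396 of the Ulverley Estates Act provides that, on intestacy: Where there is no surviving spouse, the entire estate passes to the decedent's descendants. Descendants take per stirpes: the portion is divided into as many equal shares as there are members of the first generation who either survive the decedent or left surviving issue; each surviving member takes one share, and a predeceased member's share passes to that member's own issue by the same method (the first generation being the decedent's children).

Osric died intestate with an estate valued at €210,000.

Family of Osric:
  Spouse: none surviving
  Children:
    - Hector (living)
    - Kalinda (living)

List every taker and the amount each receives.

Hector: €105,000; Kalinda: €105,000

The entire €210,000 passes to the descendants.
That amount (€210,000) is divided into 2 shares of €105,000: Hector and Kalinda each take €105,000.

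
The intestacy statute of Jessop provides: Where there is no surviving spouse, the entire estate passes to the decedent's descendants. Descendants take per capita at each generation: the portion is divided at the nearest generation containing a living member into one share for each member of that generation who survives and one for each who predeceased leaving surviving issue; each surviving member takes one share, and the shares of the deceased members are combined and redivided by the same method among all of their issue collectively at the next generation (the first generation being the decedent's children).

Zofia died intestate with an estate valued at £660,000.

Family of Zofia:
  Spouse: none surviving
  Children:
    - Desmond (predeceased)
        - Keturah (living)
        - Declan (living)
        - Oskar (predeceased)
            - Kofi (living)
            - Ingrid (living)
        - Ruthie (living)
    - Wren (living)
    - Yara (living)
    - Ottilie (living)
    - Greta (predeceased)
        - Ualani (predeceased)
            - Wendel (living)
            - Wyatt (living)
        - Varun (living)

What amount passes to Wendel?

Wendel receives £22,000.

The entire £660,000 passes to the descendants.
That amount (£660,000) is divided at the children's generation into 5 shares of £132,000. Wren, Yara, and Ottilie each take £132,000. The 2 shares of the deceased (Desmond and Greta) are combined into a pool of £264,000.
That pool (£264,000) is divided at the grandchildren's generation into 6 shares of £44,000. Keturah, Declan, Ruthie, and Varun each take £44,000. The 2 shares of the deceased (Oskar and Ualani) are combined into a pool of £88,000.
That pool (£88,000) is divided at the great-grandchildren's generation equally among Kofi, Ingrid, Wendel, and Wyatt: £22,000 each.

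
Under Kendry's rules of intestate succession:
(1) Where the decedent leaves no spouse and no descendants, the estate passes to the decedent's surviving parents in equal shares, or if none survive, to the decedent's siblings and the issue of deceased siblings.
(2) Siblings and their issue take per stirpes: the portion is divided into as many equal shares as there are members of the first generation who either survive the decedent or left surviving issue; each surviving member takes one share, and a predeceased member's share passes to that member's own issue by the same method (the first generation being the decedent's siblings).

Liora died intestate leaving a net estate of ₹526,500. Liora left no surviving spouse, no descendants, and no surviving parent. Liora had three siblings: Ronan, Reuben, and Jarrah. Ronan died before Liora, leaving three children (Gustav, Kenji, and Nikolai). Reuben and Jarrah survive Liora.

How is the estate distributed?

The entire ₹526,500 passes to the siblings and their issue.
That amount (₹526,500) is divided into 3 shares of ₹175,500: Reuben and Jarrah each take ₹175,500; Ronan's ₹175,500 share passes to Ronan's issue.
Ronan's share (₹175,500) is divided into 3 shares of ₹58,500: Gustav, Kenji, and Nikolai each take ₹58,500.

Gustav: ₹58,500; Kenji: ₹58,500; Nikolai: ₹58,500; Reuben: ₹175,500; Jarrah: ₹175,500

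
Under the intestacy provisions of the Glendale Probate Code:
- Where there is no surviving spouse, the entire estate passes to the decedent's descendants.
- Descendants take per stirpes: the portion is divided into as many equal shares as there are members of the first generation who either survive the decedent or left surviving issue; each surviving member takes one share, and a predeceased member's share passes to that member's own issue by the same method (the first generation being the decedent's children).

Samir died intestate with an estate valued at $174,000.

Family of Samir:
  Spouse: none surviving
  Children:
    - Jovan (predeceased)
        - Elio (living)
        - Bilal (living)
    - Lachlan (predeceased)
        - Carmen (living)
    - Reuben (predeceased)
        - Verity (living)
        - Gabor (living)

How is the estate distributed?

Elio: $29,000; Bilal: $29,000; Carmen: $58,000; Verity: $29,000; Gabor: $29,000

The entire $174,000 passes to the descendants.
That amount ($174,000) is divided into 3 shares of $58,000: Jovan's $58,000 share passes to Jovan's issue; Lachlan's $58,000 share passes to Lachlan's issue; Reuben's $58,000 share passes to Reuben's issue.
Jovan's share ($58,000) is divided into 2 shares of $29,000: Elio and Bilal each take $29,000.
Lachlan's share ($58,000) passes entirely to Carmen.
Reuben's share ($58,000) is divided into 2 shares of $29,000: Verity and Gabor each take $29,000.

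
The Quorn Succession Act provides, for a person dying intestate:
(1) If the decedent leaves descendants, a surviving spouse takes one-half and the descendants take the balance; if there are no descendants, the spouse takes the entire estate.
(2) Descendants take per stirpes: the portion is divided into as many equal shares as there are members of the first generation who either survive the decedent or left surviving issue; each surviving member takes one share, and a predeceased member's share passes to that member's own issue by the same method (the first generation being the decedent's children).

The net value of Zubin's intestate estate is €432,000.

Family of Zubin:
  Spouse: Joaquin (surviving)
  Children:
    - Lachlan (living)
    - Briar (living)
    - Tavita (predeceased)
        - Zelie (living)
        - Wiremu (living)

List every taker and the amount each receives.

Joaquin: €216,000; Lachlan: €72,000; Briar: €72,000; Zelie: €36,000; Wiremu: €36,000

Joaquin takes one-half of €432,000 = €216,000. The remaining €216,000 passes to the descendants.
The descendants' portion (€216,000) is divided into 3 shares of €72,000: Lachlan and Briar each take €72,000; Tavita's €72,000 share passes to Tavita's issue.
Tavita's share (€72,000) is divided into 2 shares of €36,000: Zelie and Wiremu each take €36,000.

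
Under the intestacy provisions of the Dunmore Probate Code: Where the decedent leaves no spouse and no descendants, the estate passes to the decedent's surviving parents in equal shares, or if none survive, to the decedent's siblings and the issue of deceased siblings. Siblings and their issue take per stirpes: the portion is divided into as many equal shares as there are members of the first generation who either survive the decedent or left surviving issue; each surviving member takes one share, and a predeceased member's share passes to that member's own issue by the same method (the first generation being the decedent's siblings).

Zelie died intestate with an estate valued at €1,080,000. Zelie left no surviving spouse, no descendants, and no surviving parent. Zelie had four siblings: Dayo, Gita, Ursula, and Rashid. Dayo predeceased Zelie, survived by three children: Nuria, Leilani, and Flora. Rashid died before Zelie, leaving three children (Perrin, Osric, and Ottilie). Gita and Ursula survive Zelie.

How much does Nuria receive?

Nuria receives €90,000.

The entire €1,080,000 passes to the siblings and their issue.
That amount (€1,080,000) is divided into 4 shares of €270,000: Gita and Ursula each take €270,000; Dayo's €270,000 share passes to Dayo's issue; Rashid's €270,000 share passes to Rashid's issue.
Dayo's share (€270,000) is divided into 3 shares of €90,000: Nuria, Leilani, and Flora each take €90,000.
Rashid's share (€270,000) is divided into 3 shares of €90,000: Perrin, Osric, and Ottilie each take €90,000.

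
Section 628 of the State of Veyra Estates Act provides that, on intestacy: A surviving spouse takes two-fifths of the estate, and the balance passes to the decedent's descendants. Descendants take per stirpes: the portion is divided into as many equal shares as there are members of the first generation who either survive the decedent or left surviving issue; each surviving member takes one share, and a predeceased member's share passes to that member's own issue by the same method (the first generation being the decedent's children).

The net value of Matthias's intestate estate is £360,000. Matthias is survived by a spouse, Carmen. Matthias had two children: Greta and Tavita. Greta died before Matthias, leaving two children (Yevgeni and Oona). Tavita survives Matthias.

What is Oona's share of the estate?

Oona receives £54,000.

Carmen takes two-fifths of £360,000 = £144,000. The remaining £216,000 passes to the descendants.
The descendants' portion (£216,000) is divided into 2 shares of £108,000: Tavita takes £108,000; Greta's £108,000 share passes to Greta's issue.
Greta's share (£108,000) is divided into 2 shares of £54,000: Yevgeni and Oona each take £54,000.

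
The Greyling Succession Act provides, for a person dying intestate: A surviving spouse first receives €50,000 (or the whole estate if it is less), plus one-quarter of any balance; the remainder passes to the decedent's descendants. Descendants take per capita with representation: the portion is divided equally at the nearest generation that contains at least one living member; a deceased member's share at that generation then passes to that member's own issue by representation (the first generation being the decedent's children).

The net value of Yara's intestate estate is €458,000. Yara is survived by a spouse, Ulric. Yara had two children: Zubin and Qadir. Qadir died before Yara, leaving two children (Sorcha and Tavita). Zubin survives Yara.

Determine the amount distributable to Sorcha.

Ulric first takes €50,000, leaving a balance of €408,000. Ulric then takes one-quarter of the balance (€102,000), for a total of €152,000. The remaining €306,000 passes to the descendants.
The descendants' portion (€306,000) is divided into 2 shares of €153,000: Zubin takes €153,000; Qadir's €153,000 share passes to Qadir's issue.
Qadir's share (€153,000) is divided into 2 shares of €76,500: Sorcha and Tavita each take €76,500.

Sorcha receives €76,500.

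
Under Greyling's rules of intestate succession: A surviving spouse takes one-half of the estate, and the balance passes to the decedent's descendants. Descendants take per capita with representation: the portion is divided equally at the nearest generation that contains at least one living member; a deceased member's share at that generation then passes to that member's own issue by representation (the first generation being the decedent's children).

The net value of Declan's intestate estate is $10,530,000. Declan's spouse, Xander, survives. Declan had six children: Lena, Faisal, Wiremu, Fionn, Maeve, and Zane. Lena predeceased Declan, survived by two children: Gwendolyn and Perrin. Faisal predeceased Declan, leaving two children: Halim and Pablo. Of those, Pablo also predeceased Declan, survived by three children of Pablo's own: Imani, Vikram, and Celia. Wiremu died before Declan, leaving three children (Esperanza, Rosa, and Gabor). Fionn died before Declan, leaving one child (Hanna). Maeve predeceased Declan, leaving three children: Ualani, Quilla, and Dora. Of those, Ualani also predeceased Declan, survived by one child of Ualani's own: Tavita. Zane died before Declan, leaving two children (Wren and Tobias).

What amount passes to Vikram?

Xander takes one-half of $10,530,000 = $5,265,000. The remaining $5,265,000 passes to the descendants.
No child survives, so the initial division is made at the grandchildren's generation.
The descendants' portion ($5,265,000) is divided into 13 shares of $405,000: Gwendolyn, Perrin, Halim, Esperanza, Rosa, Gabor, Hanna, Quilla, Dora, Wren, and Tobias each take $405,000; Pablo's $405,000 share passes to Pablo's issue; Ualani's $405,000 share passes to Ualani's issue.
Pablo's share ($405,000) is divided into 3 shares of $135,000: Imani, Vikram, and Celia each take $135,000.
Ualani's share ($405,000) passes entirely to Tavita.

Vikram receives $135,000.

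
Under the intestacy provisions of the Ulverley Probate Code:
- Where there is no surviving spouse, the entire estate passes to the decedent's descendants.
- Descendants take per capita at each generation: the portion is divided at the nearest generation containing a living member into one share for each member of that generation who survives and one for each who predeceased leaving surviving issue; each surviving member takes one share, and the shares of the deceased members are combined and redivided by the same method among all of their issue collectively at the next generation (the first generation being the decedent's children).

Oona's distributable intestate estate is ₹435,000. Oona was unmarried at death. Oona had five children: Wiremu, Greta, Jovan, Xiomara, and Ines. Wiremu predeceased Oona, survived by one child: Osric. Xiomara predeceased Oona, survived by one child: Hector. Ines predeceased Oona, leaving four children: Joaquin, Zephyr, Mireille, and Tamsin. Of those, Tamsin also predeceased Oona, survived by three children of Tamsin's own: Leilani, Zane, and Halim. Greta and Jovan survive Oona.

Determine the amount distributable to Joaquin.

The entire ₹435,000 passes to the descendants.
That amount (₹435,000) is divided at the children's generation into 5 shares of ₹87,000. Greta and Jovan each take ₹87,000. The 3 shares of the deceased (Wiremu, Xiomara, and Ines) are combined into a pool of ₹261,000.
That pool (₹261,000) is divided at the grandchildren's generation into 6 shares of ₹43,500. Osric, Hector, Joaquin, Zephyr, and Mireille each take ₹43,500. The remaining share for the deceased Tamsin (₹43,500) is carried to the next generation.
That pool (₹43,500) is divided at the great-grandchildren's generation equally among Leilani, Zane, and Halim: ₹14,500 each.

Joaquin receives ₹43,500.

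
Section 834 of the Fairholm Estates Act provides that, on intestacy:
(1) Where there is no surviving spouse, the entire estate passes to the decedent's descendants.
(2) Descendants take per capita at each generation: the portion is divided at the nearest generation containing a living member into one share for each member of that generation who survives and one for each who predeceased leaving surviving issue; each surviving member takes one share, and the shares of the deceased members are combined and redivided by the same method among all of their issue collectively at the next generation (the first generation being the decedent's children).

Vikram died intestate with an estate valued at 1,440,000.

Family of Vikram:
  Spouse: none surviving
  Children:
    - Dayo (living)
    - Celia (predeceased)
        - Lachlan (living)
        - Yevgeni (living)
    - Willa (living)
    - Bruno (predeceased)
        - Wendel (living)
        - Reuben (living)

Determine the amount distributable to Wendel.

The entire 1,440,000 passes to the descendants.
That amount (1,440,000) is divided at the children's generation into 4 shares of 360,000. Dayo and Willa each take 360,000. The 2 shares of the deceased (Celia and Bruno) are combined into a pool of 720,000.
That pool (720,000) is divided at the grandchildren's generation equally among Lachlan, Yevgeni, Wendel, and Reuben: 180,000 each.

Wendel receives 180,000.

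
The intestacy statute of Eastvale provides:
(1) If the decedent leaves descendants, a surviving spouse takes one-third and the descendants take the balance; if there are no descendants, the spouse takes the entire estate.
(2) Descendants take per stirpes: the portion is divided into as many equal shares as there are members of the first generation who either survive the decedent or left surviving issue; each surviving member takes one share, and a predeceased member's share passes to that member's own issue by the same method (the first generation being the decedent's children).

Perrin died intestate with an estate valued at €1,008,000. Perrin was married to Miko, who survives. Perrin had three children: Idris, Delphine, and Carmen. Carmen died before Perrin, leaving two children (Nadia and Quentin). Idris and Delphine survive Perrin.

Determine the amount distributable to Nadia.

Miko takes one-third of €1,008,000 = €336,000. The remaining €672,000 passes to the descendants.
The descendants' portion (€672,000) is divided into 3 shares of €224,000: Idris and Delphine each take €224,000; Carmen's €224,000 share passes to Carmen's issue.
Carmen's share (€224,000) is divided into 2 shares of €112,000: Nadia and Quentin each take €112,000.

Nadia receives €112,000.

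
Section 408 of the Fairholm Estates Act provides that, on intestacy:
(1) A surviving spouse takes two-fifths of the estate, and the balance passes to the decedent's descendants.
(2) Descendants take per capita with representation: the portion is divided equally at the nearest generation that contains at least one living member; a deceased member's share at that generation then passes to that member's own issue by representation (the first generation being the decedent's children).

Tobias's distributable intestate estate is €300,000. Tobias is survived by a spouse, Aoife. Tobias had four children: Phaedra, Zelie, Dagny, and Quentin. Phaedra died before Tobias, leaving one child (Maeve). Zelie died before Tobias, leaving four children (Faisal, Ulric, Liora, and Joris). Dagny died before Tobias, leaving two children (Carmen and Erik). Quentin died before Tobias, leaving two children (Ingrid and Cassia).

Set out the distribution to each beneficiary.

Aoife: €120,000; Maeve: €20,000; Faisal: €20,000; Ulric: €20,000; Liora: €20,000; Joris: €20,000; Carmen: €20,000; Erik: €20,000; Ingrid: €20,000; Cassia: €20,000

Aoife takes two-fifths of €300,000 = €120,000. The remaining €180,000 passes to the descendants.
No child survives, so the initial division is made at the grandchildren's generation.
The descendants' portion (€180,000) is divided into 9 shares of €20,000: Maeve, Faisal, Ulric, Liora, Joris, Carmen, Erik, Ingrid, and Cassia each take €20,000.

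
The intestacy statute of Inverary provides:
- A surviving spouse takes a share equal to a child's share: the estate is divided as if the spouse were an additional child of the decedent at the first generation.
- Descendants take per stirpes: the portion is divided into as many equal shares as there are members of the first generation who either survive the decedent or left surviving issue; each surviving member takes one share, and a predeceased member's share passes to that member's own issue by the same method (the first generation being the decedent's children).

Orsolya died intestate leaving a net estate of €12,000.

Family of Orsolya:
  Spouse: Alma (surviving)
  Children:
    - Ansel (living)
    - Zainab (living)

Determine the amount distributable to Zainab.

Zainab receives €4,000.

The spouse counts as an additional share at the children's level, so there are 3 primary shares of €4,000. Alma takes one such share (€4,000).
The children's combined portion (€8,000) is divided into 2 shares of €4,000: Ansel and Zainab each take €4,000.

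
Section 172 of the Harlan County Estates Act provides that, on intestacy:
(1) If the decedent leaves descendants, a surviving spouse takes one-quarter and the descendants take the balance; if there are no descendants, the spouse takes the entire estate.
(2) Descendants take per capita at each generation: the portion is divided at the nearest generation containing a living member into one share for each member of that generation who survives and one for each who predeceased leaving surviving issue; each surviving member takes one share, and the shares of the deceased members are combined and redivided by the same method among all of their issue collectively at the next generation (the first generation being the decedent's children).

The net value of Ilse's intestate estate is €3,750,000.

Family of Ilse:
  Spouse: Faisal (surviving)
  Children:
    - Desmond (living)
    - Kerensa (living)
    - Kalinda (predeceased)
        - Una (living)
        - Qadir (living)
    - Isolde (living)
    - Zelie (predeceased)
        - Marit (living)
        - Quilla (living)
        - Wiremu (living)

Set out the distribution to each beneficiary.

Faisal: €937,500; Desmond: €562,500; Kerensa: €562,500; Una: €225,000; Qadir: €225,000; Isolde: €562,500; Marit: €225,000; Quilla: €225,000; Wiremu: €225,000

Faisal takes one-quarter of €3,750,000 = €937,500. The remaining €2,812,500 passes to the descendants.
The descendants' portion (€2,812,500) is divided at the children's generation into 5 shares of €562,500. Desmond, Kerensa, and Isolde each take €562,500. The 2 shares of the deceased (Kalinda and Zelie) are combined into a pool of €1,125,000.
That pool (€1,125,000) is divided at the grandchildren's generation equally among Una, Qadir, Marit, Quilla, and Wiremu: €225,000 each.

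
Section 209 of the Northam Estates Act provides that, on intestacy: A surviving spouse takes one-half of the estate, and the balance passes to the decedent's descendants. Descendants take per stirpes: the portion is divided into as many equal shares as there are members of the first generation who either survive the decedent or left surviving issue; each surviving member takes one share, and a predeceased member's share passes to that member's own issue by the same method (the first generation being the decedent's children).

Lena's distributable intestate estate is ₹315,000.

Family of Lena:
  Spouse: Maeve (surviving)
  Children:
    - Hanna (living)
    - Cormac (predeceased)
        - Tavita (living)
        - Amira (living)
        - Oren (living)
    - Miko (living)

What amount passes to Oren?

Maeve takes one-half of ₹315,000 = ₹157,500. The remaining ₹157,500 passes to the descendants.
The descendants' portion (₹157,500) is divided into 3 shares of ₹52,500: Hanna and Miko each take ₹52,500; Cormac's ₹52,500 share passes to Cormac's issue.
Cormac's share (₹52,500) is divided into 3 shares of ₹17,500: Tavita, Amira, and Oren each take ₹17,500.

Oren receives ₹17,500.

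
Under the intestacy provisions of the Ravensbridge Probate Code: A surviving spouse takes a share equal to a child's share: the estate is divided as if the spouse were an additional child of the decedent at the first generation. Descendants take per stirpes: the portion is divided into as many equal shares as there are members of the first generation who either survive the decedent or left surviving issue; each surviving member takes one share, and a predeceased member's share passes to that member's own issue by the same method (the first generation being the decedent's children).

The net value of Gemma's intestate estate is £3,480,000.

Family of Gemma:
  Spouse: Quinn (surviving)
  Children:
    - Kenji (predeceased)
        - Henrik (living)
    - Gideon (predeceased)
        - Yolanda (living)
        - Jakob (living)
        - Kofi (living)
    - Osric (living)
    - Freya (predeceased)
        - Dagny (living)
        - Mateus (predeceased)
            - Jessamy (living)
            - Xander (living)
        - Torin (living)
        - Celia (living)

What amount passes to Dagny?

Dagny receives £174,000.

The spouse counts as an additional share at the children's level, so there are 5 primary shares of £696,000. Quinn takes one such share (£696,000).
The children's combined portion (£2,784,000) is divided into 4 shares of £696,000: Osric takes £696,000; Kenji's £696,000 share passes to Kenji's issue; Gideon's £696,000 share passes to Gideon's issue; Freya's £696,000 share passes to Freya's issue.
Kenji's share (£696,000) passes entirely to Henrik.
Gideon's share (£696,000) is divided into 3 shares of £232,000: Yolanda, Jakob, and Kofi each take £232,000.
Freya's share (£696,000) is divided into 4 shares of £174,000: Dagny, Torin, and Celia each take £174,000; Mateus's £174,000 share passes to Mateus's issue.
Mateus's share (£174,000) is divided into 2 shares of £87,000: Jessamy and Xander each take £87,000.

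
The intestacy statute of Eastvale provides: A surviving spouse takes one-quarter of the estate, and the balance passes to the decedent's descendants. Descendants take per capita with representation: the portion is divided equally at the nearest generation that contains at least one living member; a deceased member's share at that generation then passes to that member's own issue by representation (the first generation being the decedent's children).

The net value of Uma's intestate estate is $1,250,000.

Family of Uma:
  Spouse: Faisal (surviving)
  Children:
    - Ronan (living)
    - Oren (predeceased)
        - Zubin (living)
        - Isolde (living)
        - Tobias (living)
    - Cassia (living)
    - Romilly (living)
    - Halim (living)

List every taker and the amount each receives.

Faisal: $312,500; Ronan: $187,500; Zubin: $62,500; Isolde: $62,500; Tobias: $62,500; Cassia: $187,500; Romilly: $187,500; Halim: $187,500

Faisal takes one-quarter of $1,250,000 = $312,500. The remaining $937,500 passes to the descendants.
The descendants' portion ($937,500) is divided into 5 shares of $187,500: Ronan, Cassia, Romilly, and Halim each take $187,500; Oren's $187,500 share passes to Oren's issue.
Oren's share ($187,500) is divided into 3 shares of $62,500: Zubin, Isolde, and Tobias each take $62,500.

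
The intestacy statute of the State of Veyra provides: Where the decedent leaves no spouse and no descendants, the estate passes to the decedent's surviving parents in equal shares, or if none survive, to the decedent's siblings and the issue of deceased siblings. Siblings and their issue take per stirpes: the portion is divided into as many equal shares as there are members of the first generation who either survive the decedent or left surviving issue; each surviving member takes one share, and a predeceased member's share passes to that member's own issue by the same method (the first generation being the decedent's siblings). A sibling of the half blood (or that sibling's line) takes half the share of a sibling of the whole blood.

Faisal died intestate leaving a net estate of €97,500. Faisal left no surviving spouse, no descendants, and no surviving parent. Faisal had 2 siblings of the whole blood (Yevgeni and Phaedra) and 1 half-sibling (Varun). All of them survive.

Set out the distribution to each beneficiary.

Varun: €19,500; Yevgeni: €39,000; Phaedra: €39,000

The entire €97,500 passes to the siblings and their issue.
Counting each half-blood sibling's line as half a unit, there are 5/2 units in €97,500, so one unit is €39,000. Whole-blood lines (Yevgeni and Phaedra) take €39,000 each; half-blood lines (Varun) take €19,500 each.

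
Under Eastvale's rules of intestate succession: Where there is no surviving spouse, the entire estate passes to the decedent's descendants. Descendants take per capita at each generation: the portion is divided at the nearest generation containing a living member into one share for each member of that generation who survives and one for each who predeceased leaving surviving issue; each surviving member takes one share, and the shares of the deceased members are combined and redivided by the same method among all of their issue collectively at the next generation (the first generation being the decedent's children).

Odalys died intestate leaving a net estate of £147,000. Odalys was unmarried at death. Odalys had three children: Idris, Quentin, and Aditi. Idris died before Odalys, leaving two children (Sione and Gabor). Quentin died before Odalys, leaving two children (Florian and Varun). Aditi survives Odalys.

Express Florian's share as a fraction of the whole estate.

The entire £147,000 passes to the descendants.
That amount (£147,000) is divided at the children's generation into 3 shares of £49,000. Aditi takes £49,000. The 2 shares of the deceased (Idris and Quentin) are combined into a pool of £98,000.
That pool (£98,000) is divided at the grandchildren's generation equally among Sione, Gabor, Florian, and Varun: £24,500 each.

Florian receives 1/6 of the estate.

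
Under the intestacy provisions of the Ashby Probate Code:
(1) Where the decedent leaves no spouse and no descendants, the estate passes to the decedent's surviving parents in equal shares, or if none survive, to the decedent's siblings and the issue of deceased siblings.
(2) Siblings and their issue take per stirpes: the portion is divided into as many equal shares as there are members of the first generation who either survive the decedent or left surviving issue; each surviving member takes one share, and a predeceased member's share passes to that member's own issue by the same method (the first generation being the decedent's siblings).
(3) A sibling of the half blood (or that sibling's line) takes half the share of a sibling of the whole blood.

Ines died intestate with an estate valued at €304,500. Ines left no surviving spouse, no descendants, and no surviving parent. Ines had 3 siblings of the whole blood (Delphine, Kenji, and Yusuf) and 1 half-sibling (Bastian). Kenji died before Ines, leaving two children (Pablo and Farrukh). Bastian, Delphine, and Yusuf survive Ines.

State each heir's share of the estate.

Bastian: €43,500; Delphine: €87,000; Pablo: €43,500; Farrukh: €43,500; Yusuf: €87,000

The entire €304,500 passes to the siblings and their issue.
Counting each half-blood sibling's line as half a unit, there are 7/2 units in €304,500, so one unit is €87,000. Whole-blood lines (Delphine, Kenji, and Yusuf) take €87,000 each; half-blood lines (Bastian) take €43,500 each.
Kenji's share (€87,000) is divided into 2 shares of €43,500: Pablo and Farrukh each take €43,500.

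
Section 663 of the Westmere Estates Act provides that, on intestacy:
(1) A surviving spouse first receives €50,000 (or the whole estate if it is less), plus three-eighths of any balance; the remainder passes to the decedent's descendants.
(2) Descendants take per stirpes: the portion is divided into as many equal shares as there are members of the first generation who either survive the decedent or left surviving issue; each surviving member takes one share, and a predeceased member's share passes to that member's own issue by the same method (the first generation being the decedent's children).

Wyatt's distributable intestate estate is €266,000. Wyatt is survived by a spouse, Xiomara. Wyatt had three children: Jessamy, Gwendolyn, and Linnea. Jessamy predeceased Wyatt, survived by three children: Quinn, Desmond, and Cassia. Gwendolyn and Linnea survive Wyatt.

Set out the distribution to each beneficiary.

Xiomara first takes €50,000, leaving a balance of €216,000. Xiomara then takes three-eighths of the balance (€81,000), for a total of €131,000. The remaining €135,000 passes to the descendants.
The descendants' portion (€135,000) is divided into 3 shares of €45,000: Gwendolyn and Linnea each take €45,000; Jessamy's €45,000 share passes to Jessamy's issue.
Jessamy's share (€45,000) is divided into 3 shares of €15,000: Quinn, Desmond, and Cassia each take €15,000.

Xiomara: €131,000; Quinn: €15,000; Desmond: €15,000; Cassia: €15,000; Gwendolyn: €45,000; Linnea: €45,000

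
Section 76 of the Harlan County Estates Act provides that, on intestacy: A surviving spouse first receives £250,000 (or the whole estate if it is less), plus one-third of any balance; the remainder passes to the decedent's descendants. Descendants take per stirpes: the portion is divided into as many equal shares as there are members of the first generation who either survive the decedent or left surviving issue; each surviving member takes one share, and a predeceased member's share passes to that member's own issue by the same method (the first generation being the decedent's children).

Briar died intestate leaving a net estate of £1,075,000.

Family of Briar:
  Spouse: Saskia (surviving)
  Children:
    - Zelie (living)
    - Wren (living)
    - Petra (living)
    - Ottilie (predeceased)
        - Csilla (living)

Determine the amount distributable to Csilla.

Saskia first takes £250,000, leaving a balance of £825,000. Saskia then takes one-third of the balance (£275,000), for a total of £525,000. The remaining £550,000 passes to the descendants.
The descendants' portion (£550,000) is divided into 4 shares of £137,500: Zelie, Wren, and Petra each take £137,500; Ottilie's £137,500 share passes to Ottilie's issue.
Ottilie's share (£137,500) passes entirely to Csilla.

Csilla receives £137,500.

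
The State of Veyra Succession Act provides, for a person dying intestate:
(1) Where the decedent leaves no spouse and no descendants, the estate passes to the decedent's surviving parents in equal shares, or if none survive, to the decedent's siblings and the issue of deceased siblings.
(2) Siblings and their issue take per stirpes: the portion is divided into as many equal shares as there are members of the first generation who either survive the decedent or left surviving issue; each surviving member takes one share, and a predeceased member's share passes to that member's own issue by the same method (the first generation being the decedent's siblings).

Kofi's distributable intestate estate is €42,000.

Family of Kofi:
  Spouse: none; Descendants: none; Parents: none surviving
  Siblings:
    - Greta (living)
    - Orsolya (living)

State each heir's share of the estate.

Greta: €21,000; Orsolya: €21,000

The entire €42,000 passes to the siblings and their issue.
That amount (€42,000) is divided into 2 shares of €21,000: Greta and Orsolya each take €21,000.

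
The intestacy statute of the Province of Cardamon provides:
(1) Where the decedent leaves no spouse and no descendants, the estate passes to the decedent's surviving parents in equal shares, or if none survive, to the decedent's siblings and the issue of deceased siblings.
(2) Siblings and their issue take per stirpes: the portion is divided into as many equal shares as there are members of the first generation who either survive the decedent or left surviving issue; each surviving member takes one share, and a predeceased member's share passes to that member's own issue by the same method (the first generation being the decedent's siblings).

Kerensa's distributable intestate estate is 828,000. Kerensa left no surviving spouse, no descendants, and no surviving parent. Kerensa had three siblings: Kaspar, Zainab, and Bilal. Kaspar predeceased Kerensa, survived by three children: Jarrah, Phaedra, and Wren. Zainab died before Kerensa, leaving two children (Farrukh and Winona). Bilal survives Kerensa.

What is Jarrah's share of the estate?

Jarrah receives 92,000.

The entire 828,000 passes to the siblings and their issue.
That amount (828,000) is divided into 3 shares of 276,000: Bilal takes 276,000; Kaspar's 276,000 share passes to Kaspar's issue; Zainab's 276,000 share passes to Zainab's issue.
Kaspar's share (276,000) is divided into 3 shares of 92,000: Jarrah, Phaedra, and Wren each take 92,000.
Zainab's share (276,000) is divided into 2 shares of 138,000: Farrukh and Winona each take 138,000.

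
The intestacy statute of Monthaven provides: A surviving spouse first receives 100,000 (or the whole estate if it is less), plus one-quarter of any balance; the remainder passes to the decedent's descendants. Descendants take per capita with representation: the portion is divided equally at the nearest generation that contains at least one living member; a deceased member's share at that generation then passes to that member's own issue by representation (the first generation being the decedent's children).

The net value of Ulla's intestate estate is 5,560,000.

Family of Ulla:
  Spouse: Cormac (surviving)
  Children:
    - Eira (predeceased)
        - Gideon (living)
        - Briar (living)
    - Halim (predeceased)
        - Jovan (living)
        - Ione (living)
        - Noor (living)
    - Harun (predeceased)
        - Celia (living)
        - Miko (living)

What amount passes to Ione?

Cormac first takes 100,000, leaving a balance of 5,460,000. Cormac then takes one-quarter of the balance (1,365,000), for a total of 1,465,000. The remaining 4,095,000 passes to the descendants.
No child survives, so the initial division is made at the grandchildren's generation.
The descendants' portion (4,095,000) is divided into 7 shares of 585,000: Gideon, Briar, Jovan, Ione, Noor, Celia, and Miko each take 585,000.

Ione receives 585,000.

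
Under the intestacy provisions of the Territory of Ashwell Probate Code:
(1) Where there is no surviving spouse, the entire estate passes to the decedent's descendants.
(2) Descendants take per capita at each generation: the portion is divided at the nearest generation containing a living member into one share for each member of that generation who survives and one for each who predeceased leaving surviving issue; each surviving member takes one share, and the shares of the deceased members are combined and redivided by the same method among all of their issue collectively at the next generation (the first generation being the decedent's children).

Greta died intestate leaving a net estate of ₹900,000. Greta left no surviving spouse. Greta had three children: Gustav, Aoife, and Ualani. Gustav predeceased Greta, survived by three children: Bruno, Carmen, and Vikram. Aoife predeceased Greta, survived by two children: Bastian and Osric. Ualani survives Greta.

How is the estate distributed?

Bruno: ₹120,000; Carmen: ₹120,000; Vikram: ₹120,000; Bastian: ₹120,000; Osric: ₹120,000; Ualani: ₹300,000

The entire ₹900,000 passes to the descendants.
That amount (₹900,000) is divided at the children's generation into 3 shares of ₹300,000. Ualani takes ₹300,000. The 2 shares of the deceased (Gustav and Aoife) are combined into a pool of ₹600,000.
That pool (₹600,000) is divided at the grandchildren's generation equally among Bruno, Carmen, Vikram, Bastian, and Osric: ₹120,000 each.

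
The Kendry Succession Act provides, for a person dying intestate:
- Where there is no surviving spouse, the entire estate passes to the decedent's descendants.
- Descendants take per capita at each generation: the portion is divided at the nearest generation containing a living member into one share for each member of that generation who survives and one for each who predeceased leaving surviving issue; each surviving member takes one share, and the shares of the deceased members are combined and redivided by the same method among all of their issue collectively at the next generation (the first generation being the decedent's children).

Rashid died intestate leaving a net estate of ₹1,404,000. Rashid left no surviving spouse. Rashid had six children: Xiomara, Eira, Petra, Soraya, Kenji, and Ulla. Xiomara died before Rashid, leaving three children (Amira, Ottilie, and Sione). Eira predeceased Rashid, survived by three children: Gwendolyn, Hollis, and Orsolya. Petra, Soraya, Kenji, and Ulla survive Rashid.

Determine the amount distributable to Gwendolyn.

The entire ₹1,404,000 passes to the descendants.
That amount (₹1,404,000) is divided at the children's generation into 6 shares of ₹234,000. Petra, Soraya, Kenji, and Ulla each take ₹234,000. The 2 shares of the deceased (Xiomara and Eira) are combined into a pool of ₹468,000.
That pool (₹468,000) is divided at the grandchildren's generation equally among Amira, Ottilie, Sione, Gwendolyn, Hollis, and Orsolya: ₹78,000 each.

Gwendolyn receives ₹78,000.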